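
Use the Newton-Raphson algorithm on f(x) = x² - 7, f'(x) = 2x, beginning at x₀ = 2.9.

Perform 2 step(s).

f(x) = x² - 7
f'(x) = 2x
x₀ = 2.9

Newton-Raphson formula: x_{n+1} = x_n - f(x_n)/f'(x_n)

Iteration 1:
  f(2.900000) = 1.410000
  f'(2.900000) = 5.800000
  x_1 = 2.900000 - 1.410000/5.800000 = 2.656897
Iteration 2:
  f(2.656897) = 0.059099
  f'(2.656897) = 5.313793
  x_2 = 2.656897 - 0.059099/5.313793 = 2.645775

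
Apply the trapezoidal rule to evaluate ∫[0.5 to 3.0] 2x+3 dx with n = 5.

f(x) = 2x+3
a = 0.5, b = 3.0, n = 5
h = (b - a)/n = 0.500000

Trapezoidal rule: (h/2)[f(x₀) + 2f(x₁) + 2f(x₂) + ... + f(xₙ)]

x_0 = 0.5000, f(x_0) = 4.000000, coefficient = 1
x_1 = 1.0000, f(x_1) = 5.000000, coefficient = 2
x_2 = 1.5000, f(x_2) = 6.000000, coefficient = 2
x_3 = 2.0000, f(x_3) = 7.000000, coefficient = 2
x_4 = 2.5000, f(x_4) = 8.000000, coefficient = 2
x_5 = 3.0000, f(x_5) = 9.000000, coefficient = 1

I ≈ (0.500000/2) × 65.000000 = 16.250000
Exact value: 16.250000
Error: 0.000000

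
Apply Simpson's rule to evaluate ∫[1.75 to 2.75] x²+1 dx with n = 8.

f(x) = x²+1
a = 1.75, b = 2.75, n = 8
h = (b - a)/n = 0.125000

Simpson's rule: (h/3)[f(x₀) + 4f(x₁) + 2f(x₂) + ... + f(xₙ)]

x_0 = 1.7500, f(x_0) = 4.062500, coefficient = 1
x_1 = 1.8750, f(x_1) = 4.515625, coefficient = 4
x_2 = 2.0000, f(x_2) = 5.000000, coefficient = 2
x_3 = 2.1250, f(x_3) = 5.515625, coefficient = 4
x_4 = 2.2500, f(x_4) = 6.062500, coefficient = 2
x_5 = 2.3750, f(x_5) = 6.640625, coefficient = 4
x_6 = 2.5000, f(x_6) = 7.250000, coefficient = 2
x_7 = 2.6250, f(x_7) = 7.890625, coefficient = 4
x_8 = 2.7500, f(x_8) = 8.562500, coefficient = 1

I ≈ (0.125000/3) × 147.500000 = 6.145833
Exact value: 6.145833
Error: 0.000000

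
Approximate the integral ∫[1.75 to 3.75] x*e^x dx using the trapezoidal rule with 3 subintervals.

f(x) = x*e^x
a = 1.75, b = 3.75, n = 3
h = (b - a)/n = 0.666667

Trapezoidal rule: (h/2)[f(x₀) + 2f(x₁) + 2f(x₂) + ... + f(xₙ)]

x_0 = 1.7500, f(x_0) = 10.070555, coefficient = 1
x_1 = 2.4167, f(x_1) = 27.087053, coefficient = 2
x_2 = 3.0833, f(x_2) = 67.312409, coefficient = 2
x_3 = 3.7500, f(x_3) = 159.454058, coefficient = 1

I ≈ (0.666667/2) × 358.323534 = 119.441178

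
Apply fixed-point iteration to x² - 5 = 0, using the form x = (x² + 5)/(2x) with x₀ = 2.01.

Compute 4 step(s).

Equation: x² - 5 = 0
Fixed-point form: x = (x² + 5)/(2x)
x₀ = 2.01

x_1 = g(2.010000) = 2.248781
x_2 = g(2.248781) = 2.236104
x_3 = g(2.236104) = 2.236068
x_4 = g(2.236068) = 2.236068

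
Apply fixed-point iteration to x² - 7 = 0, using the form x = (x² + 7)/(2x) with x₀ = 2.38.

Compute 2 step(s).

Equation: x² - 7 = 0
Fixed-point form: x = (x² + 7)/(2x)
x₀ = 2.38

x_1 = g(2.380000) = 2.660588
x_2 = g(2.660588) = 2.645793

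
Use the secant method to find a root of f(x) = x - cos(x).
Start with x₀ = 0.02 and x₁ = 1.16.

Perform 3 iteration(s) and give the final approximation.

f(x) = x - cos(x)
x₀ = 0.02, x₁ = 1.16

Secant formula: x_{n+1} = x_n - f(x_n)(x_n - x_{n-1})/(f(x_n) - f(x_{n-1}))

Iteration 1:
  f(0.020000) = -0.979800
  f(1.160000) = 0.760660
  x_2 = 1.160000 - 0.760660×(1.160000 - 0.020000)/(0.760660 - (-0.979800))
       = 0.661768
Iteration 2:
  f(1.160000) = 0.760660
  f(0.661768) = -0.127139
  x_3 = 0.661768 - (-0.127139)×(0.661768 - 1.160000)/(-0.127139 - 0.760660)
       = 0.733118
Iteration 3:
  f(0.661768) = -0.127139
  f(0.733118) = -0.009973
  x_4 = 0.733118 - (-0.009973)×(0.733118 - 0.661768)/(-0.009973 - (-0.127139))
       = 0.739192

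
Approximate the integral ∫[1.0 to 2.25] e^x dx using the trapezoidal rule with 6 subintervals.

f(x) = e^x
a = 1.0, b = 2.25, n = 6
h = (b - a)/n = 0.208333

Trapezoidal rule: (h/2)[f(x₀) + 2f(x₁) + 2f(x₂) + ... + f(xₙ)]

x_0 = 1.0000, f(x_0) = 2.718282, coefficient = 1
x_1 = 1.2083, f(x_1) = 3.347900, coefficient = 2
x_2 = 1.4167, f(x_2) = 4.123353, coefficient = 2
x_3 = 1.6250, f(x_3) = 5.078419, coefficient = 2
x_4 = 1.8333, f(x_4) = 6.254701, coefficient = 2
x_5 = 2.0417, f(x_5) = 7.703438, coefficient = 2
x_6 = 2.2500, f(x_6) = 9.487736, coefficient = 1

I ≈ (0.208333/2) × 65.221639 = 6.793921
Exact value: 6.769454
Error: 0.024467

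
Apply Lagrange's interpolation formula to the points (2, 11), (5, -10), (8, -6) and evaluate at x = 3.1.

Lagrange interpolation formula:
P(x) = Σ yᵢ × Lᵢ(x)
where Lᵢ(x) = Π_{j≠i} (x - xⱼ)/(xᵢ - xⱼ)

L_0(3.1) = (3.1 - 5)/(2 - 5) × (3.1 - 8)/(2 - 8) = 0.517222
L_1(3.1) = (3.1 - 2)/(5 - 2) × (3.1 - 8)/(5 - 8) = 0.598889
L_2(3.1) = (3.1 - 2)/(8 - 2) × (3.1 - 5)/(8 - 5) = -0.116111

P(3.1) = 11×L_0(3.1) + (-10)×L_1(3.1) + (-6)×L_2(3.1)
P(3.1) = 0.397222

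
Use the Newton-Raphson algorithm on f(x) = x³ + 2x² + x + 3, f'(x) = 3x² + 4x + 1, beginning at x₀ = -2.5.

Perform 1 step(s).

f(x) = x³ + 2x² + x + 3
f'(x) = 3x² + 4x + 1
x₀ = -2.5

Newton-Raphson formula: x_{n+1} = x_n - f(x_n)/f'(x_n)

Iteration 1:
  f(-2.500000) = -2.625000
  f'(-2.500000) = 9.750000
  x_1 = -2.500000 - (-2.625000)/9.750000 = -2.230769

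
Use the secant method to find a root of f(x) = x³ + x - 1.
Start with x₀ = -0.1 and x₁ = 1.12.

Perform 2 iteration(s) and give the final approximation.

f(x) = x³ + x - 1
x₀ = -0.1, x₁ = 1.12

Secant formula: x_{n+1} = x_n - f(x_n)(x_n - x_{n-1})/(f(x_n) - f(x_{n-1}))

Iteration 1:
  f(-0.100000) = -1.101000
  f(1.120000) = 1.524928
  x_2 = 1.120000 - 1.524928×(1.120000 - (-0.100000))/(1.524928 - (-1.101000))
       = 0.411522
Iteration 2:
  f(1.120000) = 1.524928
  f(0.411522) = -0.518787
  x_3 = 0.411522 - (-0.518787)×(0.411522 - 1.120000)/(-0.518787 - 1.524928)
       = 0.591366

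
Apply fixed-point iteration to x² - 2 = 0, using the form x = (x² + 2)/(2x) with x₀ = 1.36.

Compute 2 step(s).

Equation: x² - 2 = 0
Fixed-point form: x = (x² + 2)/(2x)
x₀ = 1.36

x_1 = g(1.360000) = 1.415294
x_2 = g(1.415294) = 1.414214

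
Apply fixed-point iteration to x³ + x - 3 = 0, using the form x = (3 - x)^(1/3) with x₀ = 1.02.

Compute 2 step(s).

Equation: x³ + x - 3 = 0
Fixed-point form: x = (3 - x)^(1/3)
x₀ = 1.02

x_1 = g(1.020000) = 1.255707
x_2 = g(1.255707) = 1.203760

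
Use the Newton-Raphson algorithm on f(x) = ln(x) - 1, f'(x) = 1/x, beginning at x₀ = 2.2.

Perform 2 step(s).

f(x) = ln(x) - 1
f'(x) = 1/x
x₀ = 2.2

Newton-Raphson formula: x_{n+1} = x_n - f(x_n)/f'(x_n)

Iteration 1:
  f(2.200000) = -0.211543
  f'(2.200000) = 0.454545
  x_1 = 2.200000 - (-0.211543)/0.454545 = 2.665394
Iteration 2:
  f(2.665394) = -0.019648
  f'(2.665394) = 0.375179
  x_2 = 2.665394 - (-0.019648)/0.375179 = 2.717764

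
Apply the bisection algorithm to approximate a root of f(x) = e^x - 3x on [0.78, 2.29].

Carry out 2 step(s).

f(x) = e^x - 3x
Initial interval: [0.78, 2.29]

Iteration 1:
  c_1 = (0.780000 + 2.290000)/2 = 1.535000
  f(c_1) = f(1.535000) = 0.036326
  f(a) × f(c) < 0, new interval: [0.780000, 1.535000]
Iteration 2:
  c_2 = (0.780000 + 1.535000)/2 = 1.157500
  f(c_2) = f(1.157500) = -0.290532
  f(a) × f(c) ≥ 0, new interval: [1.157500, 1.535000]

After 2 iteration(s), the approximation is c_2 = 1.157500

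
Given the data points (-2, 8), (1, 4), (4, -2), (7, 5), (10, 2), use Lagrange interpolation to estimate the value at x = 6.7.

Lagrange interpolation formula:
P(x) = Σ yᵢ × Lᵢ(x)
where Lᵢ(x) = Π_{j≠i} (x - xⱼ)/(xᵢ - xⱼ)

L_0(6.7) = (6.7 - 1)/(-2 - 1) × (6.7 - 4)/(-2 - 4) × (6.7 - 7)/(-2 - 7) × (6.7 - 10)/(-2 - 10) = 0.007837
L_1(6.7) = (6.7 - (-2))/(1 - (-2)) × (6.7 - 4)/(1 - 4) × (6.7 - 7)/(1 - 7) × (6.7 - 10)/(1 - 10) = -0.047850
L_2(6.7) = (6.7 - (-2))/(4 - (-2)) × (6.7 - 1)/(4 - 1) × (6.7 - 7)/(4 - 7) × (6.7 - 10)/(4 - 10) = 0.151525
L_3(6.7) = (6.7 - (-2))/(7 - (-2)) × (6.7 - 1)/(7 - 1) × (6.7 - 4)/(7 - 4) × (6.7 - 10)/(7 - 10) = 0.909150
L_4(6.7) = (6.7 - (-2))/(10 - (-2)) × (6.7 - 1)/(10 - 1) × (6.7 - 4)/(10 - 4) × (6.7 - 7)/(10 - 7) = -0.020662

P(6.7) = 8×L_0(6.7) + 4×L_1(6.7) + (-2)×L_2(6.7) + 5×L_3(6.7) + 2×L_4(6.7)
P(6.7) = 4.072675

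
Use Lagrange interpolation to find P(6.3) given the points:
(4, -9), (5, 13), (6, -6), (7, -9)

Lagrange interpolation formula:
P(x) = Σ yᵢ × Lᵢ(x)
where Lᵢ(x) = Π_{j≠i} (x - xⱼ)/(xᵢ - xⱼ)

L_0(6.3) = (6.3 - 5)/(4 - 5) × (6.3 - 6)/(4 - 6) × (6.3 - 7)/(4 - 7) = 0.045500
L_1(6.3) = (6.3 - 4)/(5 - 4) × (6.3 - 6)/(5 - 6) × (6.3 - 7)/(5 - 7) = -0.241500
L_2(6.3) = (6.3 - 4)/(6 - 4) × (6.3 - 5)/(6 - 5) × (6.3 - 7)/(6 - 7) = 1.046500
L_3(6.3) = (6.3 - 4)/(7 - 4) × (6.3 - 5)/(7 - 5) × (6.3 - 6)/(7 - 6) = 0.149500

P(6.3) = (-9)×L_0(6.3) + 13×L_1(6.3) + (-6)×L_2(6.3) + (-9)×L_3(6.3)
P(6.3) = -11.173500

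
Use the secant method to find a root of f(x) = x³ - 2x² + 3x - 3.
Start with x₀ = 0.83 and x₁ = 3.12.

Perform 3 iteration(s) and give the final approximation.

f(x) = x³ - 2x² + 3x - 3
x₀ = 0.83, x₁ = 3.12

Secant formula: x_{n+1} = x_n - f(x_n)(x_n - x_{n-1})/(f(x_n) - f(x_{n-1}))

Iteration 1:
  f(0.830000) = -1.316013
  f(3.120000) = 17.262528
  x_2 = 3.120000 - 17.262528×(3.120000 - 0.830000)/(17.262528 - (-1.316013))
       = 0.992212
Iteration 2:
  f(3.120000) = 17.262528
  f(0.992212) = -1.015515
  x_3 = 0.992212 - (-1.015515)×(0.992212 - 3.120000)/(-1.015515 - 17.262528)
       = 1.110431
Iteration 3:
  f(0.992212) = -1.015515
  f(1.110431) = -0.765597
  x_4 = 1.110431 - (-0.765597)×(1.110431 - 0.992212)/(-0.765597 - (-1.015515))
       = 1.472580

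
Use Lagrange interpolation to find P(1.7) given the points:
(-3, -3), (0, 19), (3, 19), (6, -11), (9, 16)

Lagrange interpolation formula:
P(x) = Σ yᵢ × Lᵢ(x)
where Lᵢ(x) = Π_{j≠i} (x - xⱼ)/(xᵢ - xⱼ)

L_0(1.7) = (1.7 - 0)/(-3 - 0) × (1.7 - 3)/(-3 - 3) × (1.7 - 6)/(-3 - 6) × (1.7 - 9)/(-3 - 9) = -0.035685
L_1(1.7) = (1.7 - (-3))/(0 - (-3)) × (1.7 - 3)/(0 - 3) × (1.7 - 6)/(0 - 6) × (1.7 - 9)/(0 - 9) = 0.394636
L_2(1.7) = (1.7 - (-3))/(3 - (-3)) × (1.7 - 0)/(3 - 0) × (1.7 - 6)/(3 - 6) × (1.7 - 9)/(3 - 9) = 0.774093
L_3(1.7) = (1.7 - (-3))/(6 - (-3)) × (1.7 - 0)/(6 - 0) × (1.7 - 3)/(6 - 3) × (1.7 - 9)/(6 - 9) = -0.156019
L_4(1.7) = (1.7 - (-3))/(9 - (-3)) × (1.7 - 0)/(9 - 0) × (1.7 - 3)/(9 - 3) × (1.7 - 6)/(9 - 6) = 0.022975

P(1.7) = (-3)×L_0(1.7) + 19×L_1(1.7) + 19×L_2(1.7) + (-11)×L_3(1.7) + 16×L_4(1.7)
P(1.7) = 24.396709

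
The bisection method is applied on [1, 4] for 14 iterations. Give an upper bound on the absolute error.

Bisection error bound: |error| ≤ (b-a)/2^n
|error| ≤ (4 - 1)/2^14 = 3/2^14
|error| ≤ 0.0001831055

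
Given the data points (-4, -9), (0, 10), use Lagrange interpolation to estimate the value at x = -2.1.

Lagrange interpolation formula:
P(x) = Σ yᵢ × Lᵢ(x)
where Lᵢ(x) = Π_{j≠i} (x - xⱼ)/(xᵢ - xⱼ)

L_0(-2.1) = (-2.1 - 0)/(-4 - 0) = 0.525000
L_1(-2.1) = (-2.1 - (-4))/(0 - (-4)) = 0.475000

P(-2.1) = (-9)×L_0(-2.1) + 10×L_1(-2.1)
P(-2.1) = 0.025000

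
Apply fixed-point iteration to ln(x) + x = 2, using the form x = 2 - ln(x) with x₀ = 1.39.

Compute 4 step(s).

Equation: ln(x) + x = 2
Fixed-point form: x = 2 - ln(x)
x₀ = 1.39

x_1 = g(1.390000) = 1.670696
x_2 = g(1.670696) = 1.486760
x_3 = g(1.486760) = 1.603401
x_4 = g(1.603401) = 1.527873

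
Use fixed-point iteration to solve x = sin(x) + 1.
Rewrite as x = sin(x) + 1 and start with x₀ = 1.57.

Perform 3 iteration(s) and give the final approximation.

Equation: x = sin(x) + 1
Fixed-point form: x = sin(x) + 1
x₀ = 1.57

x_1 = g(1.570000) = 2.000000
x_2 = g(2.000000) = 1.909298
x_3 = g(1.909298) = 1.943253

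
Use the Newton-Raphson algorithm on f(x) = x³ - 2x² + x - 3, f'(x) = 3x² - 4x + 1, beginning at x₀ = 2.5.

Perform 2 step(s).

f(x) = x³ - 2x² + x - 3
f'(x) = 3x² - 4x + 1
x₀ = 2.5

Newton-Raphson formula: x_{n+1} = x_n - f(x_n)/f'(x_n)

Iteration 1:
  f(2.500000) = 2.625000
  f'(2.500000) = 9.750000
  x_1 = 2.500000 - 2.625000/9.750000 = 2.230769
Iteration 2:
  f(2.230769) = 0.379153
  f'(2.230769) = 7.005917
  x_2 = 2.230769 - 0.379153/7.005917 = 2.176650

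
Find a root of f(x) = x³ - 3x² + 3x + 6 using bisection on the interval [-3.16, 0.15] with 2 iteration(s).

f(x) = x³ - 3x² + 3x + 6
Initial interval: [-3.16, 0.15]

Iteration 1:
  c_1 = (-3.160000 + 0.150000)/2 = -1.505000
  f(c_1) = f(-1.505000) = -8.718938
  f(a) × f(c) ≥ 0, new interval: [-1.505000, 0.150000]
Iteration 2:
  c_2 = (-1.505000 + 0.150000)/2 = -0.677500
  f(c_2) = f(-0.677500) = 2.279505
  f(a) × f(c) < 0, new interval: [-1.505000, -0.677500]

After 2 iteration(s), the approximation is c_2 = -0.677500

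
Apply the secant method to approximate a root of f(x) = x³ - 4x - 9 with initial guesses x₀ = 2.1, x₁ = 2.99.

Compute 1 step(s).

f(x) = x³ - 4x - 9
x₀ = 2.1, x₁ = 2.99

Secant formula: x_{n+1} = x_n - f(x_n)(x_n - x_{n-1})/(f(x_n) - f(x_{n-1}))

Iteration 1:
  f(2.100000) = -8.139000
  f(2.990000) = 5.770899
  x_2 = 2.990000 - 5.770899×(2.990000 - 2.100000)/(5.770899 - (-8.139000))
       = 2.620759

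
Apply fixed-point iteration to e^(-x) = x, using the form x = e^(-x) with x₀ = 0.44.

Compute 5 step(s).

Equation: e^(-x) = x
Fixed-point form: x = e^(-x)
x₀ = 0.44

x_1 = g(0.440000) = 0.644036
x_2 = g(0.644036) = 0.525168
x_3 = g(0.525168) = 0.591456
x_4 = g(0.591456) = 0.553521
x_5 = g(0.553521) = 0.574922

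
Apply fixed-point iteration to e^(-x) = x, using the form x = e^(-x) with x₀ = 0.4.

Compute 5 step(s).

Equation: e^(-x) = x
Fixed-point form: x = e^(-x)
x₀ = 0.4

x_1 = g(0.400000) = 0.670320
x_2 = g(0.670320) = 0.511545
x_3 = g(0.511545) = 0.599569
x_4 = g(0.599569) = 0.549048
x_5 = g(0.549048) = 0.577499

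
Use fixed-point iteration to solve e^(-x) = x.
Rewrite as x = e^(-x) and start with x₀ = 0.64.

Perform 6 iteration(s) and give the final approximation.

Equation: e^(-x) = x
Fixed-point form: x = e^(-x)
x₀ = 0.64

x_1 = g(0.640000) = 0.527292
x_2 = g(0.527292) = 0.590201
x_3 = g(0.590201) = 0.554216
x_4 = g(0.554216) = 0.574523
x_5 = g(0.574523) = 0.562974
x_6 = g(0.562974) = 0.569513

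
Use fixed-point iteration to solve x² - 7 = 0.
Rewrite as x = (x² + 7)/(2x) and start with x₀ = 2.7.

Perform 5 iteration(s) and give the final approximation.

Equation: x² - 7 = 0
Fixed-point form: x = (x² + 7)/(2x)
x₀ = 2.7

x_1 = g(2.700000) = 2.646296
x_2 = g(2.646296) = 2.645751
x_3 = g(2.645751) = 2.645751
x_4 = g(2.645751) = 2.645751
x_5 = g(2.645751) = 2.645751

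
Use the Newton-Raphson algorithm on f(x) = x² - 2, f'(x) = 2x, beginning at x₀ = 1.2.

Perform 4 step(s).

f(x) = x² - 2
f'(x) = 2x
x₀ = 1.2

Newton-Raphson formula: x_{n+1} = x_n - f(x_n)/f'(x_n)

Iteration 1:
  f(1.200000) = -0.560000
  f'(1.200000) = 2.400000
  x_1 = 1.200000 - (-0.560000)/2.400000 = 1.433333
Iteration 2:
  f(1.433333) = 0.054444
  f'(1.433333) = 2.866667
  x_2 = 1.433333 - 0.054444/2.866667 = 1.414341
Iteration 3:
  f(1.414341) = 0.000361
  f'(1.414341) = 2.828682
  x_3 = 1.414341 - 0.000361/2.828682 = 1.414214
Iteration 4:
  f(1.414214) = 0.000000
  f'(1.414214) = 2.828427
  x_4 = 1.414214 - 0.000000/2.828427 = 1.414214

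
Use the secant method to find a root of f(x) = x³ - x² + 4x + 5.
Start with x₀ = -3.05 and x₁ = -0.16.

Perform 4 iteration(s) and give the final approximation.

f(x) = x³ - x² + 4x + 5
x₀ = -3.05, x₁ = -0.16

Secant formula: x_{n+1} = x_n - f(x_n)(x_n - x_{n-1})/(f(x_n) - f(x_{n-1}))

Iteration 1:
  f(-3.050000) = -44.875125
  f(-0.160000) = 4.330304
  x_2 = -0.160000 - 4.330304×(-0.160000 - (-3.050000))/(4.330304 - (-44.875125))
       = -0.414333
Iteration 2:
  f(-0.160000) = 4.330304
  f(-0.414333) = 3.099865
  x_3 = -0.414333 - 3.099865×(-0.414333 - (-0.160000))/(3.099865 - 4.330304)
       = -1.055080
Iteration 3:
  f(-0.414333) = 3.099865
  f(-1.055080) = -1.508018
  x_4 = -1.055080 - (-1.508018)×(-1.055080 - (-0.414333))/(-1.508018 - 3.099865)
       = -0.845383
Iteration 4:
  f(-1.055080) = -1.508018
  f(-0.845383) = 0.299623
  x_5 = -0.845383 - 0.299623×(-0.845383 - (-1.055080))/(0.299623 - (-1.508018))
       = -0.880141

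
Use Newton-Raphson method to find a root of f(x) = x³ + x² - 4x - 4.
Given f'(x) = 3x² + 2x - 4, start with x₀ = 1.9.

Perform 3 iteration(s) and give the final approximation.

f(x) = x³ + x² - 4x - 4
f'(x) = 3x² + 2x - 4
x₀ = 1.9

Newton-Raphson formula: x_{n+1} = x_n - f(x_n)/f'(x_n)

Iteration 1:
  f(1.900000) = -1.131000
  f'(1.900000) = 10.630000
  x_1 = 1.900000 - (-1.131000)/10.630000 = 2.006397
Iteration 2:
  f(2.006397) = 0.077051
  f'(2.006397) = 12.089681
  x_2 = 2.006397 - 0.077051/12.089681 = 2.000024
Iteration 3:
  f(2.000024) = 0.000285
  f'(2.000024) = 12.000332
  x_3 = 2.000024 - 0.000285/12.000332 = 2.000000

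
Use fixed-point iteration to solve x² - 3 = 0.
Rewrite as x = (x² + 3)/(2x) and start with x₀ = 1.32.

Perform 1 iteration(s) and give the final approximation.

Equation: x² - 3 = 0
Fixed-point form: x = (x² + 3)/(2x)
x₀ = 1.32

x_1 = g(1.320000) = 1.796364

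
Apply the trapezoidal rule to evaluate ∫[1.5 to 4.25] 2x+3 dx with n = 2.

f(x) = 2x+3
a = 1.5, b = 4.25, n = 2
h = (b - a)/n = 1.375000

Trapezoidal rule: (h/2)[f(x₀) + 2f(x₁) + 2f(x₂) + ... + f(xₙ)]

x_0 = 1.5000, f(x_0) = 6.000000, coefficient = 1
x_1 = 2.8750, f(x_1) = 8.750000, coefficient = 2
x_2 = 4.2500, f(x_2) = 11.500000, coefficient = 1

I ≈ (1.375000/2) × 35.000000 = 24.062500
Exact value: 24.062500
Error: 0.000000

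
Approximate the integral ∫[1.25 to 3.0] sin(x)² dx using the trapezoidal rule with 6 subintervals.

f(x) = sin(x)²
a = 1.25, b = 3.0, n = 6
h = (b - a)/n = 0.291667

Trapezoidal rule: (h/2)[f(x₀) + 2f(x₁) + 2f(x₂) + ... + f(xₙ)]

x_0 = 1.2500, f(x_0) = 0.900572, coefficient = 1
x_1 = 1.5417, f(x_1) = 0.999152, coefficient = 2
x_2 = 1.8333, f(x_2) = 0.932643, coefficient = 2
x_3 = 2.1250, f(x_3) = 0.723044, coefficient = 2
x_4 = 2.4167, f(x_4) = 0.439675, coefficient = 2
x_5 = 2.7083, f(x_5) = 0.176258, coefficient = 2
x_6 = 3.0000, f(x_6) = 0.019915, coefficient = 1

I ≈ (0.291667/2) × 7.462031 = 1.088213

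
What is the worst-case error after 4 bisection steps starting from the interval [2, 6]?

Bisection error bound: |error| ≤ (b-a)/2^n
|error| ≤ (6 - 2)/2^4 = 4/2^4
|error| ≤ 0.2500000000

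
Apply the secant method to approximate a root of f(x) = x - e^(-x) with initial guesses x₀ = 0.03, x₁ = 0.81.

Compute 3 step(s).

f(x) = x - e^(-x)
x₀ = 0.03, x₁ = 0.81

Secant formula: x_{n+1} = x_n - f(x_n)(x_n - x_{n-1})/(f(x_n) - f(x_{n-1}))

Iteration 1:
  f(0.030000) = -0.940446
  f(0.810000) = 0.365142
  x_2 = 0.810000 - 0.365142×(0.810000 - 0.030000)/(0.365142 - (-0.940446))
       = 0.591852
Iteration 2:
  f(0.810000) = 0.365142
  f(0.591852) = 0.038551
  x_3 = 0.591852 - 0.038551×(0.591852 - 0.810000)/(0.038551 - 0.365142)
       = 0.566102
Iteration 3:
  f(0.591852) = 0.038551
  f(0.566102) = -0.001632
  x_4 = 0.566102 - (-0.001632)×(0.566102 - 0.591852)/(-0.001632 - 0.038551)
       = 0.567148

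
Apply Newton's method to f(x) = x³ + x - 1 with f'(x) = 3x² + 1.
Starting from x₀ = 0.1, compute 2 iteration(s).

f(x) = x³ + x - 1
f'(x) = 3x² + 1
x₀ = 0.1

Newton-Raphson formula: x_{n+1} = x_n - f(x_n)/f'(x_n)

Iteration 1:
  f(0.100000) = -0.899000
  f'(0.100000) = 1.030000
  x_1 = 0.100000 - (-0.899000)/1.030000 = 0.972816
Iteration 2:
  f(0.972816) = 0.893459
  f'(0.972816) = 3.839110
  x_2 = 0.972816 - 0.893459/3.839110 = 0.740090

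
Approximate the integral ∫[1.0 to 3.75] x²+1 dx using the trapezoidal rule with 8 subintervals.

f(x) = x²+1
a = 1.0, b = 3.75, n = 8
h = (b - a)/n = 0.343750

Trapezoidal rule: (h/2)[f(x₀) + 2f(x₁) + 2f(x₂) + ... + f(xₙ)]

x_0 = 1.0000, f(x_0) = 2.000000, coefficient = 1
x_1 = 1.3438, f(x_1) = 2.805664, coefficient = 2
x_2 = 1.6875, f(x_2) = 3.847656, coefficient = 2
x_3 = 2.0312, f(x_3) = 5.125977, coefficient = 2
x_4 = 2.3750, f(x_4) = 6.640625, coefficient = 2
x_5 = 2.7188, f(x_5) = 8.391602, coefficient = 2
x_6 = 3.0625, f(x_6) = 10.378906, coefficient = 2
x_7 = 3.4062, f(x_7) = 12.602539, coefficient = 2
x_8 = 3.7500, f(x_8) = 15.062500, coefficient = 1

I ≈ (0.343750/2) × 116.648438 = 20.048950
Exact value: 19.994792
Error: 0.054159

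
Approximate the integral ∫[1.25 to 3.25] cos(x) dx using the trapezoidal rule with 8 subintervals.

f(x) = cos(x)
a = 1.25, b = 3.25, n = 8
h = (b - a)/n = 0.250000

Trapezoidal rule: (h/2)[f(x₀) + 2f(x₁) + 2f(x₂) + ... + f(xₙ)]

x_0 = 1.2500, f(x_0) = 0.315322, coefficient = 1
x_1 = 1.5000, f(x_1) = 0.070737, coefficient = 2
x_2 = 1.7500, f(x_2) = -0.178246, coefficient = 2
x_3 = 2.0000, f(x_3) = -0.416147, coefficient = 2
x_4 = 2.2500, f(x_4) = -0.628174, coefficient = 2
x_5 = 2.5000, f(x_5) = -0.801144, coefficient = 2
x_6 = 2.7500, f(x_6) = -0.924302, coefficient = 2
x_7 = 3.0000, f(x_7) = -0.989992, coefficient = 2
x_8 = 3.2500, f(x_8) = -0.994130, coefficient = 1

I ≈ (0.250000/2) × -8.413343 = -1.051668
Exact value: -1.057180
Error: 0.005512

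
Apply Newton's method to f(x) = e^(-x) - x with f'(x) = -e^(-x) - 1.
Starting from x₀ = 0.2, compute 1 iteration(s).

f(x) = e^(-x) - x
f'(x) = -e^(-x) - 1
x₀ = 0.2

Newton-Raphson formula: x_{n+1} = x_n - f(x_n)/f'(x_n)

Iteration 1:
  f(0.200000) = 0.618731
  f'(0.200000) = -1.818731
  x_1 = 0.200000 - 0.618731/(-1.818731) = 0.540199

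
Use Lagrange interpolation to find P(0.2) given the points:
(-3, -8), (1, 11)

Lagrange interpolation formula:
P(x) = Σ yᵢ × Lᵢ(x)
where Lᵢ(x) = Π_{j≠i} (x - xⱼ)/(xᵢ - xⱼ)

L_0(0.2) = (0.2 - 1)/(-3 - 1) = 0.200000
L_1(0.2) = (0.2 - (-3))/(1 - (-3)) = 0.800000

P(0.2) = (-8)×L_0(0.2) + 11×L_1(0.2)
P(0.2) = 7.200000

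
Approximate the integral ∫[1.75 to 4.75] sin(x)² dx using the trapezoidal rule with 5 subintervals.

f(x) = sin(x)²
a = 1.75, b = 4.75, n = 5
h = (b - a)/n = 0.600000

Trapezoidal rule: (h/2)[f(x₀) + 2f(x₁) + 2f(x₂) + ... + f(xₙ)]

x_0 = 1.7500, f(x_0) = 0.968228, coefficient = 1
x_1 = 2.3500, f(x_1) = 0.506194, coefficient = 2
x_2 = 2.9500, f(x_2) = 0.036261, coefficient = 2
x_3 = 3.5500, f(x_3) = 0.157727, coefficient = 2
x_4 = 4.1500, f(x_4) = 0.715688, coefficient = 2
x_5 = 4.7500, f(x_5) = 0.998586, coefficient = 1

I ≈ (0.600000/2) × 4.798555 = 1.439566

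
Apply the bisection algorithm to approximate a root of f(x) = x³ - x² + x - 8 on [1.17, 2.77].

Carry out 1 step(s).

f(x) = x³ - x² + x - 8
Initial interval: [1.17, 2.77]

Iteration 1:
  c_1 = (1.170000 + 2.770000)/2 = 1.970000
  f(c_1) = f(1.970000) = -2.265527
  f(a) × f(c) ≥ 0, new interval: [1.970000, 2.770000]

After 1 iteration(s), the approximation is c_1 = 1.970000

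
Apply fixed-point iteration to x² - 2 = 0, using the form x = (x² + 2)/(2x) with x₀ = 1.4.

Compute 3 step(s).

Equation: x² - 2 = 0
Fixed-point form: x = (x² + 2)/(2x)
x₀ = 1.4

x_1 = g(1.400000) = 1.414286
x_2 = g(1.414286) = 1.414214
x_3 = g(1.414214) = 1.414214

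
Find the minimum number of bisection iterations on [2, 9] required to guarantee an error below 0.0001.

We need (b-a)/2^n ≤ 0.0001
(9 - 2)/2^n ≤ 0.0001
7/2^n ≤ 0.0001
2^n ≥ 70000
n ≥ log₂(70000) = 16.10
n ≥ 17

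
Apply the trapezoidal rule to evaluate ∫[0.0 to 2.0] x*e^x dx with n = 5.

f(x) = x*e^x
a = 0.0, b = 2.0, n = 5
h = (b - a)/n = 0.400000

Trapezoidal rule: (h/2)[f(x₀) + 2f(x₁) + 2f(x₂) + ... + f(xₙ)]

x_0 = 0.0000, f(x_0) = 0.000000, coefficient = 1
x_1 = 0.4000, f(x_1) = 0.596730, coefficient = 2
x_2 = 0.8000, f(x_2) = 1.780433, coefficient = 2
x_3 = 1.2000, f(x_3) = 3.984140, coefficient = 2
x_4 = 1.6000, f(x_4) = 7.924852, coefficient = 2
x_5 = 2.0000, f(x_5) = 14.778112, coefficient = 1

I ≈ (0.400000/2) × 43.350422 = 8.670084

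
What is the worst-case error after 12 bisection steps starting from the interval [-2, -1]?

Bisection error bound: |error| ≤ (b-a)/2^n
|error| ≤ (-1 - (-2))/2^12 = 1/2^12
|error| ≤ 0.0002441406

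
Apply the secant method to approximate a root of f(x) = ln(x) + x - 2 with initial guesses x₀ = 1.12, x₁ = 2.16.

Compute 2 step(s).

f(x) = ln(x) + x - 2
x₀ = 1.12, x₁ = 2.16

Secant formula: x_{n+1} = x_n - f(x_n)(x_n - x_{n-1})/(f(x_n) - f(x_{n-1}))

Iteration 1:
  f(1.120000) = -0.766671
  f(2.160000) = 0.930108
  x_2 = 2.160000 - 0.930108×(2.160000 - 1.120000)/(0.930108 - (-0.766671))
       = 1.589913
Iteration 2:
  f(2.160000) = 0.930108
  f(1.589913) = 0.053592
  x_3 = 1.589913 - 0.053592×(1.589913 - 2.160000)/(0.053592 - 0.930108)
       = 1.555057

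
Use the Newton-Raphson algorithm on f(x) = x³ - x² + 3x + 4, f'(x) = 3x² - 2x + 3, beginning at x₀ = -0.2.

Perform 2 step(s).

f(x) = x³ - x² + 3x + 4
f'(x) = 3x² - 2x + 3
x₀ = -0.2

Newton-Raphson formula: x_{n+1} = x_n - f(x_n)/f'(x_n)

Iteration 1:
  f(-0.200000) = 3.352000
  f'(-0.200000) = 3.520000
  x_1 = -0.200000 - 3.352000/3.520000 = -1.152273
Iteration 2:
  f(-1.152273) = -2.314460
  f'(-1.152273) = 9.287743
  x_2 = -1.152273 - (-2.314460)/9.287743 = -0.903078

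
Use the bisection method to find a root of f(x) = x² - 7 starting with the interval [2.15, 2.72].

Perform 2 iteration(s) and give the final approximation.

f(x) = x² - 7
Initial interval: [2.15, 2.72]

Iteration 1:
  c_1 = (2.150000 + 2.720000)/2 = 2.435000
  f(c_1) = f(2.435000) = -1.070775
  f(a) × f(c) ≥ 0, new interval: [2.435000, 2.720000]
Iteration 2:
  c_2 = (2.435000 + 2.720000)/2 = 2.577500
  f(c_2) = f(2.577500) = -0.356494
  f(a) × f(c) ≥ 0, new interval: [2.577500, 2.720000]

After 2 iteration(s), the approximation is c_2 = 2.577500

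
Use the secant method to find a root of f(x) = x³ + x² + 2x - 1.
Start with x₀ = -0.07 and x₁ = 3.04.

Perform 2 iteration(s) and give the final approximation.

f(x) = x³ + x² + 2x - 1
x₀ = -0.07, x₁ = 3.04

Secant formula: x_{n+1} = x_n - f(x_n)(x_n - x_{n-1})/(f(x_n) - f(x_{n-1}))

Iteration 1:
  f(-0.070000) = -1.135443
  f(3.040000) = 42.416064
  x_2 = 3.040000 - 42.416064×(3.040000 - (-0.070000))/(42.416064 - (-1.135443))
       = 0.011082
Iteration 2:
  f(3.040000) = 42.416064
  f(0.011082) = -0.977713
  x_3 = 0.011082 - (-0.977713)×(0.011082 - 3.040000)/(-0.977713 - 42.416064)
       = 0.079327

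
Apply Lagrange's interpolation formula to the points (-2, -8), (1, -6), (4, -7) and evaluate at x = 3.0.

Lagrange interpolation formula:
P(x) = Σ yᵢ × Lᵢ(x)
where Lᵢ(x) = Π_{j≠i} (x - xⱼ)/(xᵢ - xⱼ)

L_0(3.0) = (3.0 - 1)/(-2 - 1) × (3.0 - 4)/(-2 - 4) = -0.111111
L_1(3.0) = (3.0 - (-2))/(1 - (-2)) × (3.0 - 4)/(1 - 4) = 0.555556
L_2(3.0) = (3.0 - (-2))/(4 - (-2)) × (3.0 - 1)/(4 - 1) = 0.555556

P(3.0) = (-8)×L_0(3.0) + (-6)×L_1(3.0) + (-7)×L_2(3.0)
P(3.0) = -6.333333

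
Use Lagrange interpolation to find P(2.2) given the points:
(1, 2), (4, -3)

Lagrange interpolation formula:
P(x) = Σ yᵢ × Lᵢ(x)
where Lᵢ(x) = Π_{j≠i} (x - xⱼ)/(xᵢ - xⱼ)

L_0(2.2) = (2.2 - 4)/(1 - 4) = 0.600000
L_1(2.2) = (2.2 - 1)/(4 - 1) = 0.400000

P(2.2) = 2×L_0(2.2) + (-3)×L_1(2.2)
P(2.2) = 0.000000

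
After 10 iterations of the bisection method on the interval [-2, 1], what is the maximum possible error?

Bisection error bound: |error| ≤ (b-a)/2^n
|error| ≤ (1 - (-2))/2^10 = 3/2^10
|error| ≤ 0.0029296875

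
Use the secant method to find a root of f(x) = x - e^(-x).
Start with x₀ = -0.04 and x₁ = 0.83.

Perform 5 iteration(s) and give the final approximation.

f(x) = x - e^(-x)
x₀ = -0.04, x₁ = 0.83

Secant formula: x_{n+1} = x_n - f(x_n)(x_n - x_{n-1})/(f(x_n) - f(x_{n-1}))

Iteration 1:
  f(-0.040000) = -1.080811
  f(0.830000) = 0.393951
  x_2 = 0.830000 - 0.393951×(0.830000 - (-0.040000))/(0.393951 - (-1.080811))
       = 0.597598
Iteration 2:
  f(0.830000) = 0.393951
  f(0.597598) = 0.047467
  x_3 = 0.597598 - 0.047467×(0.597598 - 0.830000)/(0.047467 - 0.393951)
       = 0.565760
Iteration 3:
  f(0.597598) = 0.047467
  f(0.565760) = -0.002168
  x_4 = 0.565760 - (-0.002168)×(0.565760 - 0.597598)/(-0.002168 - 0.047467)
       = 0.567151
Iteration 4:
  f(0.565760) = -0.002168
  f(0.567151) = 0.000012
  x_5 = 0.567151 - 0.000012×(0.567151 - 0.565760)/(0.000012 - (-0.002168))
       = 0.567143
Iteration 5:
  f(0.567151) = 0.000012
  f(0.567143) = 0.000000
  x_6 = 0.567143 - 0.000000×(0.567143 - 0.567151)/(0.000000 - 0.000012)
       = 0.567143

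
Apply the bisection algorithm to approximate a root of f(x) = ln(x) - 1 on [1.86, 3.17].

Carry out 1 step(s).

f(x) = ln(x) - 1
Initial interval: [1.86, 3.17]

Iteration 1:
  c_1 = (1.860000 + 3.170000)/2 = 2.515000
  f(c_1) = f(2.515000) = -0.077727
  f(a) × f(c) ≥ 0, new interval: [2.515000, 3.170000]

After 1 iteration(s), the approximation is c_1 = 2.515000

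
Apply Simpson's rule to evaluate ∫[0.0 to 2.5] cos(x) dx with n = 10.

f(x) = cos(x)
a = 0.0, b = 2.5, n = 10
h = (b - a)/n = 0.250000

Simpson's rule: (h/3)[f(x₀) + 4f(x₁) + 2f(x₂) + ... + f(xₙ)]

x_0 = 0.0000, f(x_0) = 1.000000, coefficient = 1
x_1 = 0.2500, f(x_1) = 0.968912, coefficient = 4
x_2 = 0.5000, f(x_2) = 0.877583, coefficient = 2
x_3 = 0.7500, f(x_3) = 0.731689, coefficient = 4
x_4 = 1.0000, f(x_4) = 0.540302, coefficient = 2
x_5 = 1.2500, f(x_5) = 0.315322, coefficient = 4
x_6 = 1.5000, f(x_6) = 0.070737, coefficient = 2
x_7 = 1.7500, f(x_7) = -0.178246, coefficient = 4
x_8 = 2.0000, f(x_8) = -0.416147, coefficient = 2
x_9 = 2.2500, f(x_9) = -0.628174, coefficient = 4
x_10 = 2.5000, f(x_10) = -0.801144, coefficient = 1

I ≈ (0.250000/3) × 7.181823 = 0.598485
Exact value: 0.598472
Error: 0.000013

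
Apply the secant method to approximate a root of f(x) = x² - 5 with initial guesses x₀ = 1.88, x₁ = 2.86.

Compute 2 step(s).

f(x) = x² - 5
x₀ = 1.88, x₁ = 2.86

Secant formula: x_{n+1} = x_n - f(x_n)(x_n - x_{n-1})/(f(x_n) - f(x_{n-1}))

Iteration 1:
  f(1.880000) = -1.465600
  f(2.860000) = 3.179600
  x_2 = 2.860000 - 3.179600×(2.860000 - 1.880000)/(3.179600 - (-1.465600))
       = 2.189198
Iteration 2:
  f(2.860000) = 3.179600
  f(2.189198) = -0.207411
  x_3 = 2.189198 - (-0.207411)×(2.189198 - 2.860000)/(-0.207411 - 3.179600)
       = 2.230276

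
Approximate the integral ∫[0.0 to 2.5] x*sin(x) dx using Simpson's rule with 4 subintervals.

f(x) = x*sin(x)
a = 0.0, b = 2.5, n = 4
h = (b - a)/n = 0.625000

Simpson's rule: (h/3)[f(x₀) + 4f(x₁) + 2f(x₂) + ... + f(xₙ)]

x_0 = 0.0000, f(x_0) = 0.000000, coefficient = 1
x_1 = 0.6250, f(x_1) = 0.365686, coefficient = 4
x_2 = 1.2500, f(x_2) = 1.186231, coefficient = 2
x_3 = 1.8750, f(x_3) = 1.788911, coefficient = 4
x_4 = 2.5000, f(x_4) = 1.496180, coefficient = 1

I ≈ (0.625000/3) × 12.487028 = 2.601464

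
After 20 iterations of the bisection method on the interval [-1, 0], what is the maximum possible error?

Bisection error bound: |error| ≤ (b-a)/2^n
|error| ≤ (0 - (-1))/2^20 = 1/2^20
|error| ≤ 0.0000009537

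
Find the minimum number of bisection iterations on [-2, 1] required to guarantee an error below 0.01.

We need (b-a)/2^n ≤ 0.01
(1 - (-2))/2^n ≤ 0.01
3/2^n ≤ 0.01
2^n ≥ 300
n ≥ log₂(300) = 8.23
n ≥ 9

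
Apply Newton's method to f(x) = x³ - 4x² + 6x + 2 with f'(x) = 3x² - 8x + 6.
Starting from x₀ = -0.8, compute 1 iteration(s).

f(x) = x³ - 4x² + 6x + 2
f'(x) = 3x² - 8x + 6
x₀ = -0.8

Newton-Raphson formula: x_{n+1} = x_n - f(x_n)/f'(x_n)

Iteration 1:
  f(-0.800000) = -5.872000
  f'(-0.800000) = 14.320000
  x_1 = -0.800000 - (-5.872000)/14.320000 = -0.389944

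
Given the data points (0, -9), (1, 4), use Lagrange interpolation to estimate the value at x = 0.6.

Lagrange interpolation formula:
P(x) = Σ yᵢ × Lᵢ(x)
where Lᵢ(x) = Π_{j≠i} (x - xⱼ)/(xᵢ - xⱼ)

L_0(0.6) = (0.6 - 1)/(0 - 1) = 0.400000
L_1(0.6) = (0.6 - 0)/(1 - 0) = 0.600000

P(0.6) = (-9)×L_0(0.6) + 4×L_1(0.6)
P(0.6) = -1.200000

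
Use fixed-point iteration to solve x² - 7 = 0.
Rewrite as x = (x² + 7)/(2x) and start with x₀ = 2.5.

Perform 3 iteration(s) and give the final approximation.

Equation: x² - 7 = 0
Fixed-point form: x = (x² + 7)/(2x)
x₀ = 2.5

x_1 = g(2.500000) = 2.650000
x_2 = g(2.650000) = 2.645755
x_3 = g(2.645755) = 2.645751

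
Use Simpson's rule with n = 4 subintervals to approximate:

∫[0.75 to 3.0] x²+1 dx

f(x) = x²+1
a = 0.75, b = 3.0, n = 4
h = (b - a)/n = 0.562500

Simpson's rule: (h/3)[f(x₀) + 4f(x₁) + 2f(x₂) + ... + f(xₙ)]

x_0 = 0.7500, f(x_0) = 1.562500, coefficient = 1
x_1 = 1.3125, f(x_1) = 2.722656, coefficient = 4
x_2 = 1.8750, f(x_2) = 4.515625, coefficient = 2
x_3 = 2.4375, f(x_3) = 6.941406, coefficient = 4
x_4 = 3.0000, f(x_4) = 10.000000, coefficient = 1

I ≈ (0.562500/3) × 59.250000 = 11.109375
Exact value: 11.109375
Error: 0.000000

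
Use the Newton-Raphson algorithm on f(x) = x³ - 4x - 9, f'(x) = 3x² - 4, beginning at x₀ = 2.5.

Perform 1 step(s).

f(x) = x³ - 4x - 9
f'(x) = 3x² - 4
x₀ = 2.5

Newton-Raphson formula: x_{n+1} = x_n - f(x_n)/f'(x_n)

Iteration 1:
  f(2.500000) = -3.375000
  f'(2.500000) = 14.750000
  x_1 = 2.500000 - (-3.375000)/14.750000 = 2.728814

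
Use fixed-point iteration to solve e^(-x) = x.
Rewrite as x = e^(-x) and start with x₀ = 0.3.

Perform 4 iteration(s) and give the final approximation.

Equation: e^(-x) = x
Fixed-point form: x = e^(-x)
x₀ = 0.3

x_1 = g(0.300000) = 0.740818
x_2 = g(0.740818) = 0.476724
x_3 = g(0.476724) = 0.620814
x_4 = g(0.620814) = 0.537507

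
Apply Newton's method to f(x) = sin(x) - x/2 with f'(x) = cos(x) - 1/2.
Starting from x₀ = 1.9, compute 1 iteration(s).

f(x) = sin(x) - x/2
f'(x) = cos(x) - 1/2
x₀ = 1.9

Newton-Raphson formula: x_{n+1} = x_n - f(x_n)/f'(x_n)

Iteration 1:
  f(1.900000) = -0.003700
  f'(1.900000) = -0.823290
  x_1 = 1.900000 - (-0.003700)/(-0.823290) = 1.895506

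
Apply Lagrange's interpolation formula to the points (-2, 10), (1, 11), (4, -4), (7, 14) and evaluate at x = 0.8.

Lagrange interpolation formula:
P(x) = Σ yᵢ × Lᵢ(x)
where Lᵢ(x) = Π_{j≠i} (x - xⱼ)/(xᵢ - xⱼ)

L_0(0.8) = (0.8 - 1)/(-2 - 1) × (0.8 - 4)/(-2 - 4) × (0.8 - 7)/(-2 - 7) = 0.024494
L_1(0.8) = (0.8 - (-2))/(1 - (-2)) × (0.8 - 4)/(1 - 4) × (0.8 - 7)/(1 - 7) = 1.028741
L_2(0.8) = (0.8 - (-2))/(4 - (-2)) × (0.8 - 1)/(4 - 1) × (0.8 - 7)/(4 - 7) = -0.064296
L_3(0.8) = (0.8 - (-2))/(7 - (-2)) × (0.8 - 1)/(7 - 1) × (0.8 - 4)/(7 - 4) = 0.011062

P(0.8) = 10×L_0(0.8) + 11×L_1(0.8) + (-4)×L_2(0.8) + 14×L_3(0.8)
P(0.8) = 11.973136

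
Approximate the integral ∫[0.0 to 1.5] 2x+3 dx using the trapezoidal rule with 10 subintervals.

f(x) = 2x+3
a = 0.0, b = 1.5, n = 10
h = (b - a)/n = 0.150000

Trapezoidal rule: (h/2)[f(x₀) + 2f(x₁) + 2f(x₂) + ... + f(xₙ)]

x_0 = 0.0000, f(x_0) = 3.000000, coefficient = 1
x_1 = 0.1500, f(x_1) = 3.300000, coefficient = 2
x_2 = 0.3000, f(x_2) = 3.600000, coefficient = 2
x_3 = 0.4500, f(x_3) = 3.900000, coefficient = 2
x_4 = 0.6000, f(x_4) = 4.200000, coefficient = 2
x_5 = 0.7500, f(x_5) = 4.500000, coefficient = 2
x_6 = 0.9000, f(x_6) = 4.800000, coefficient = 2
x_7 = 1.0500, f(x_7) = 5.100000, coefficient = 2
x_8 = 1.2000, f(x_8) = 5.400000, coefficient = 2
x_9 = 1.3500, f(x_9) = 5.700000, coefficient = 2
x_10 = 1.5000, f(x_10) = 6.000000, coefficient = 1

I ≈ (0.150000/2) × 90.000000 = 6.750000
Exact value: 6.750000
Error: 0.000000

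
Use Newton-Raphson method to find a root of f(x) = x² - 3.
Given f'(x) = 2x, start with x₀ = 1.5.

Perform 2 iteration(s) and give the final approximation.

f(x) = x² - 3
f'(x) = 2x
x₀ = 1.5

Newton-Raphson formula: x_{n+1} = x_n - f(x_n)/f'(x_n)

Iteration 1:
  f(1.500000) = -0.750000
  f'(1.500000) = 3.000000
  x_1 = 1.500000 - (-0.750000)/3.000000 = 1.750000
Iteration 2:
  f(1.750000) = 0.062500
  f'(1.750000) = 3.500000
  x_2 = 1.750000 - 0.062500/3.500000 = 1.732143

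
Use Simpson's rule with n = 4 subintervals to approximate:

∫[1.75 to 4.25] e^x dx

f(x) = e^x
a = 1.75, b = 4.25, n = 4
h = (b - a)/n = 0.625000

Simpson's rule: (h/3)[f(x₀) + 4f(x₁) + 2f(x₂) + ... + f(xₙ)]

x_0 = 1.7500, f(x_0) = 5.754603, coefficient = 1
x_1 = 2.3750, f(x_1) = 10.751013, coefficient = 4
x_2 = 3.0000, f(x_2) = 20.085537, coefficient = 2
x_3 = 3.6250, f(x_3) = 37.524723, coefficient = 4
x_4 = 4.2500, f(x_4) = 70.105412, coefficient = 1

I ≈ (0.625000/3) × 309.134034 = 64.402924
Exact value: 64.350810
Error: 0.052114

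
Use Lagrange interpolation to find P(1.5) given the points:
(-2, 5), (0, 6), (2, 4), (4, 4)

Lagrange interpolation formula:
P(x) = Σ yᵢ × Lᵢ(x)
where Lᵢ(x) = Π_{j≠i} (x - xⱼ)/(xᵢ - xⱼ)

L_0(1.5) = (1.5 - 0)/(-2 - 0) × (1.5 - 2)/(-2 - 2) × (1.5 - 4)/(-2 - 4) = -0.039062
L_1(1.5) = (1.5 - (-2))/(0 - (-2)) × (1.5 - 2)/(0 - 2) × (1.5 - 4)/(0 - 4) = 0.273438
L_2(1.5) = (1.5 - (-2))/(2 - (-2)) × (1.5 - 0)/(2 - 0) × (1.5 - 4)/(2 - 4) = 0.820312
L_3(1.5) = (1.5 - (-2))/(4 - (-2)) × (1.5 - 0)/(4 - 0) × (1.5 - 2)/(4 - 2) = -0.054688

P(1.5) = 5×L_0(1.5) + 6×L_1(1.5) + 4×L_2(1.5) + 4×L_3(1.5)
P(1.5) = 4.507812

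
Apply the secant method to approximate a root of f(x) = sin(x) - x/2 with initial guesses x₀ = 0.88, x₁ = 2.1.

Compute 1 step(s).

f(x) = sin(x) - x/2
x₀ = 0.88, x₁ = 2.1

Secant formula: x_{n+1} = x_n - f(x_n)(x_n - x_{n-1})/(f(x_n) - f(x_{n-1}))

Iteration 1:
  f(0.880000) = 0.330739
  f(2.100000) = -0.186791
  x_2 = 2.100000 - (-0.186791)×(2.100000 - 0.880000)/(-0.186791 - 0.330739)
       = 1.659668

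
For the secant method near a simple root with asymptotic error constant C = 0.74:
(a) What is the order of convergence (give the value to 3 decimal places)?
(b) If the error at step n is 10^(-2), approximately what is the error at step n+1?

(a) Secant method has superlinear convergence with order φ = (1+√5)/2 ≈ 1.618.
    This means |e_{n+1}| ≈ C|e_n|^1.618.

(b) With |e_n| = 10^(-2) and C = 0.74:
    |e_{n+1}| ≈ 0.74 × (10^(-2))^1.618 = 0.74 × 10^(-3.24)

(a) ≈ 1.618 (golden ratio); (b) |e_{n+1}| ≈ 4.297e-04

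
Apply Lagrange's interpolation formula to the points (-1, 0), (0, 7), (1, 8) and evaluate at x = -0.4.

Lagrange interpolation formula:
P(x) = Σ yᵢ × Lᵢ(x)
where Lᵢ(x) = Π_{j≠i} (x - xⱼ)/(xᵢ - xⱼ)

L_0(-0.4) = (-0.4 - 0)/(-1 - 0) × (-0.4 - 1)/(-1 - 1) = 0.280000
L_1(-0.4) = (-0.4 - (-1))/(0 - (-1)) × (-0.4 - 1)/(0 - 1) = 0.840000
L_2(-0.4) = (-0.4 - (-1))/(1 - (-1)) × (-0.4 - 0)/(1 - 0) = -0.120000

P(-0.4) = 0×L_0(-0.4) + 7×L_1(-0.4) + 8×L_2(-0.4)
P(-0.4) = 4.920000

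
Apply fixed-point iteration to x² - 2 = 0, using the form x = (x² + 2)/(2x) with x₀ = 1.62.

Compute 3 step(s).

Equation: x² - 2 = 0
Fixed-point form: x = (x² + 2)/(2x)
x₀ = 1.62

x_1 = g(1.620000) = 1.427284
x_2 = g(1.427284) = 1.414273
x_3 = g(1.414273) = 1.414214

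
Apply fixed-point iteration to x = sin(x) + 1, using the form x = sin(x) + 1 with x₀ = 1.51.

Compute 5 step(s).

Equation: x = sin(x) + 1
Fixed-point form: x = sin(x) + 1
x₀ = 1.51

x_1 = g(1.510000) = 1.998152
x_2 = g(1.998152) = 1.910065
x_3 = g(1.910065) = 1.942998
x_4 = g(1.942998) = 1.931529
x_5 = g(1.931529) = 1.935639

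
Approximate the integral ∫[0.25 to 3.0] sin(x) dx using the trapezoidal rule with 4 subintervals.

f(x) = sin(x)
a = 0.25, b = 3.0, n = 4
h = (b - a)/n = 0.687500

Trapezoidal rule: (h/2)[f(x₀) + 2f(x₁) + 2f(x₂) + ... + f(xₙ)]

x_0 = 0.2500, f(x_0) = 0.247404, coefficient = 1
x_1 = 0.9375, f(x_1) = 0.806081, coefficient = 2
x_2 = 1.6250, f(x_2) = 0.998531, coefficient = 2
x_3 = 2.3125, f(x_3) = 0.737319, coefficient = 2
x_4 = 3.0000, f(x_4) = 0.141120, coefficient = 1

I ≈ (0.687500/2) × 5.472386 = 1.881133
Exact value: 1.958905
Error: 0.077772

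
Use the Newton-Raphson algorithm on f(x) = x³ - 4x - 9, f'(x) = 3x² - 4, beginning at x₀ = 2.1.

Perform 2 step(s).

f(x) = x³ - 4x - 9
f'(x) = 3x² - 4
x₀ = 2.1

Newton-Raphson formula: x_{n+1} = x_n - f(x_n)/f'(x_n)

Iteration 1:
  f(2.100000) = -8.139000
  f'(2.100000) = 9.230000
  x_1 = 2.100000 - (-8.139000)/9.230000 = 2.981798
Iteration 2:
  f(2.981798) = 5.584341
  f'(2.981798) = 22.673367
  x_2 = 2.981798 - 5.584341/22.673367 = 2.735503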